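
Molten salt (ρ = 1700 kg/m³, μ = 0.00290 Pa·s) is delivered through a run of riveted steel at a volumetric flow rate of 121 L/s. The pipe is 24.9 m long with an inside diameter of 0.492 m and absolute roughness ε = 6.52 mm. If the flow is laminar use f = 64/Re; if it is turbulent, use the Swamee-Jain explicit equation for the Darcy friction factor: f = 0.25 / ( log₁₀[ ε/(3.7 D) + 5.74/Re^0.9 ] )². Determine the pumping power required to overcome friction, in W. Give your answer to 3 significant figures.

P ≈ 89.0 W

Q = 121 L/s = 121/1000 = 0.121 m³/s.
Cross-sectional area A = πD²/4 = π(0.492)²/4 = 0.1901 m²; mean velocity V = Q/A = 0.121/0.1901 = 0.6365 m/s.
Reynolds number Re = ρVD/μ = 1700 · 0.6365 · 0.492 / 0.0029 = 1.836e+05.
Re > 4000 → turbulent. Relative roughness ε/D = 0.00652/0.492 = 0.0133. Swamee-Jain: f = 0.25/(log₁₀[0.0133/3.7 + 5.74/1.836e+05^0.9])² = 0.25/(log₁₀[0.00358 + 0.000105])² = 0.25/(-2.433)² = 0.04222.
Darcy-Weisbach: ΔP = f(L/D)(ρV²/2) = 0.04222·(24.9/0.492)·(1700·0.6365²/2) = 0.04222·50.61·344.3 = 735.7 Pa.
Pumping power P = QΔP = 0.121·735.7 = 89.02 W = 89.0 W.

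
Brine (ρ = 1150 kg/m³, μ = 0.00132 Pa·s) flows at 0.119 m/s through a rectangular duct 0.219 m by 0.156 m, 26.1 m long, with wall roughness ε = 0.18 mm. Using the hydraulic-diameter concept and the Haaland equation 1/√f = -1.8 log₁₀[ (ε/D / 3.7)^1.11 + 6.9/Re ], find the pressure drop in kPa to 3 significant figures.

ΔP ≈ 0.0326 kPa

Hydraulic diameter D_h = 4A/P = 4·(0.219·0.156)/(2·(0.219+0.156)) = 0.1367/0.75 = 0.1822 m.
Re = ρVD_h/μ = 1150·0.119·0.1822/0.00132 = 1.889e+04.
ε/D_h = 0.00018/0.1822 = 0.000988; Haaland gives 1/√f = -1.8 log₁₀[0.000108+0.000365] = 5.985, so f = 0.02792.
ΔP = f(L/D_h)(ρV²/2) = 0.02792·26.1/0.1822·8.143 = 32.56 Pa.
ΔP = 0.0326 kPa.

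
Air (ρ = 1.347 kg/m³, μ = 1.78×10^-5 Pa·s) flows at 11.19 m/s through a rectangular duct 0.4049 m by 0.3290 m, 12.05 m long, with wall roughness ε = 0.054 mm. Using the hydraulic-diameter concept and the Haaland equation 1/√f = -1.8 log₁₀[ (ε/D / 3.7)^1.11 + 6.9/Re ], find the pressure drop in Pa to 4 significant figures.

Hydraulic diameter D_h = 4A/P = 4·(0.4049·0.329)/(2·(0.4049+0.329)) = 0.5328/1.468 = 0.363 m.
Re = ρVD_h/μ = 1.347·11.19·0.363/1.78e-05 = 3.074e+05.
ε/D_h = 5.4e-05/0.363 = 0.000149; Haaland gives 1/√f = -1.8 log₁₀[1.32e-05+2.24e-05] = 8.006, so f = 0.0156.
ΔP = f(L/D_h)(ρV²/2) = 0.0156·12.05/0.363·84.33 = 43.67 Pa.

ΔP ≈ 43.67 Pa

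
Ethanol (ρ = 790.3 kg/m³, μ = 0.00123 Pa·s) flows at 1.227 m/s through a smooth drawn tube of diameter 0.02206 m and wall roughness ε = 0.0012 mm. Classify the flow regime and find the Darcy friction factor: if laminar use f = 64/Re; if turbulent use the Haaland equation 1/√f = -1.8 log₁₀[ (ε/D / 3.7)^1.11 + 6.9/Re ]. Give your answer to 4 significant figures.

f ≈ 0.02675

Re = ρVD/μ = 790.3·1.227·0.02206/0.00123 = 1.739e+04.
Re > 4000 → turbulent. ε/D = 1.2e-06/0.02206 = 5.44e-05; Haaland: 1/√f = -1.8 log₁₀[4.32e-06 + 0.000397] = 6.114, so f = 0.02675.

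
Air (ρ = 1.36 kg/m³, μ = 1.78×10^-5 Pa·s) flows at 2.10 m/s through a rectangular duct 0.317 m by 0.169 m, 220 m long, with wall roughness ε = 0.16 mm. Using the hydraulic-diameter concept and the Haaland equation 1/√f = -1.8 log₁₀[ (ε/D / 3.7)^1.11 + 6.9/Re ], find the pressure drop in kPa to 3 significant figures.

Hydraulic diameter D_h = 4A/P = 4·(0.317·0.169)/(2·(0.317+0.169)) = 0.2143/0.972 = 0.2205 m.
Re = ρVD_h/μ = 1.36·2.1·0.2205/1.78e-05 = 3.537e+04.
ε/D_h = 0.00016/0.2205 = 0.000726; Haaland gives 1/√f = -1.8 log₁₀[7.67e-05+0.000195] = 6.418, so f = 0.02427.
ΔP = f(L/D_h)(ρV²/2) = 0.02427·220/0.2205·2.999 = 72.64 Pa.
ΔP = 0.0726 kPa.

ΔP ≈ 0.0726 kPa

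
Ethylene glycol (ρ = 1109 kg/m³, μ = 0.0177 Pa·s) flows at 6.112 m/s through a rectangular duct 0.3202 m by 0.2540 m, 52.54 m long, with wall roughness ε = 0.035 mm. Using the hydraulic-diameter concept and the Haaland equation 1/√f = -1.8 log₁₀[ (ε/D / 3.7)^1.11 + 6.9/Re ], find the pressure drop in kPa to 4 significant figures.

ΔP ≈ 69.56 kPa

Hydraulic diameter D_h = 4A/P = 4·(0.3202·0.254)/(2·(0.3202+0.254)) = 0.3253/1.148 = 0.2833 m.
Re = ρVD_h/μ = 1109·6.112·0.2833/0.0177 = 1.085e+05.
ε/D_h = 3.5e-05/0.2833 = 0.000124; Haaland gives 1/√f = -1.8 log₁₀[1.07e-05+6.36e-05] = 7.432, so f = 0.01811.
ΔP = f(L/D_h)(ρV²/2) = 0.01811·52.54/0.2833·2.071e+04 = 6.956e+04 Pa.
ΔP = 69.56 kPa.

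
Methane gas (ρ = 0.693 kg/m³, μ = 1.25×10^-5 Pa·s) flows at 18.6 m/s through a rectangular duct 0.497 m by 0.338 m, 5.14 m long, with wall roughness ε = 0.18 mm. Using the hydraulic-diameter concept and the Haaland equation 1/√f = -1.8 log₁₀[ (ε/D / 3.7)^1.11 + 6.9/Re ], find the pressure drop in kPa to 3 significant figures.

Hydraulic diameter D_h = 4A/P = 4·(0.497·0.338)/(2·(0.497+0.338)) = 0.6719/1.67 = 0.4024 m.
Re = ρVD_h/μ = 0.693·18.6·0.4024/1.25e-05 = 4.149e+05.
ε/D_h = 0.00018/0.4024 = 0.000447; Haaland gives 1/√f = -1.8 log₁₀[4.48e-05+1.66e-05] = 7.581, so f = 0.0174.
ΔP = f(L/D_h)(ρV²/2) = 0.0174·5.14/0.4024·119.9 = 26.65 Pa.
ΔP = 0.0266 kPa.

ΔP ≈ 0.0266 kPa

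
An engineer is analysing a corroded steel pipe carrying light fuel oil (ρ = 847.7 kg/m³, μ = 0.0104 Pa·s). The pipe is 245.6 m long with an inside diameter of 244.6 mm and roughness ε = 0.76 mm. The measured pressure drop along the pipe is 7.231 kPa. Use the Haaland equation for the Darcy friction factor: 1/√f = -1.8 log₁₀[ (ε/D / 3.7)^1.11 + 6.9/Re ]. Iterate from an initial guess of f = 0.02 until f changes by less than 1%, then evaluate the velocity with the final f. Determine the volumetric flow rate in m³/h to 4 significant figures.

Q ≈ 121.5 m³/h

Rearranging Darcy-Weisbach: V = √(2·ΔP·D/(f·L·ρ)). With ε/D = 0.00076/0.2446 = 0.00311, iterate starting from f = 0.02:
  f = 0.02 → V = √(2·7231·0.2446/(0.02·245.6·847.7)) = 0.9217 m/s; Re = ρVD/μ = 1.838e+04; f → 0.03173
  f = 0.03173 → V = 0.7317 m/s; Re = 1.459e+04; f → 0.03282
  f = 0.03282 → V = 0.7195 m/s; Re = 1.434e+04; f → 0.03291
Converged (Δf/f < 1%). With the final f = 0.03291: V = √(2·7231·0.2446/(0.03291·245.6·847.7)) = 0.7185 m/s.
Q = V·A = 0.7185·(π/4·0.2446²) = 0.03376 m³/s = 121.5 m³/h.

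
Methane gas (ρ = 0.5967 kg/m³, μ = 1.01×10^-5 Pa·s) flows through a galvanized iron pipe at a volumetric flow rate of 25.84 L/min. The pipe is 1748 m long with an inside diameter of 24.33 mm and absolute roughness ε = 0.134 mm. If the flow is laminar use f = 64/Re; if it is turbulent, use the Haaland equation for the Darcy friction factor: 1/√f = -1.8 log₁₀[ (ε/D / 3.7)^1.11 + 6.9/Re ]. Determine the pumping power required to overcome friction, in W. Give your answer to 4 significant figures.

Q = 25.84 L/min = 25.84/60000 = 0.0004307 m³/s.
Cross-sectional area A = πD²/4 = π(0.02433)²/4 = 0.0004649 m²; mean velocity V = Q/A = 0.0004307/0.0004649 = 0.9263 m/s.
Reynolds number Re = ρVD/μ = 0.5967 · 0.9263 · 0.02433 / 1.01e-05 = 1332.
Re < 2300 → laminar flow, so f = 64/Re = 64/1332 = 0.04807 (the turbulent correlation is not needed).
Darcy-Weisbach: ΔP = f(L/D)(ρV²/2) = 0.04807·(1748/0.02433)·(0.5967·0.9263²/2) = 0.04807·7.185e+04·0.256 = 884.1 Pa.
Pumping power P = QΔP = 0.0004307·884.1 = 0.38075 W = 0.3807 W.

P ≈ 0.3807 W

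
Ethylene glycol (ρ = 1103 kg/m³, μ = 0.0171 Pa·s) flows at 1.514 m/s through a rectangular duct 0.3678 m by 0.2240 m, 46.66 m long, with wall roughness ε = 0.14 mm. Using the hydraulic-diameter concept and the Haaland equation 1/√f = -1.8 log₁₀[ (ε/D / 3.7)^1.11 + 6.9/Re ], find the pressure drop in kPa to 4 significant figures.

Hydraulic diameter D_h = 4A/P = 4·(0.3678·0.224)/(2·(0.3678+0.224)) = 0.3295/1.184 = 0.2784 m.
Re = ρVD_h/μ = 1103·1.514·0.2784/0.0171 = 2.719e+04.
ε/D_h = 0.00014/0.2784 = 0.000503; Haaland gives 1/√f = -1.8 log₁₀[5.1e-05+0.000254] = 6.329, so f = 0.02497.
ΔP = f(L/D_h)(ρV²/2) = 0.02497·46.66/0.2784·1264 = 5289 Pa.
ΔP = 5.289 kPa.

ΔP ≈ 5.289 kPa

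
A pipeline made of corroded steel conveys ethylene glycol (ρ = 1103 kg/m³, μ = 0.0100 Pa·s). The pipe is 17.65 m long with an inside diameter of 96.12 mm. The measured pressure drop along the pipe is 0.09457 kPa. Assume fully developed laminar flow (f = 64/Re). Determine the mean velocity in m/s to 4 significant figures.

V ≈ 0.1547 m/s

For laminar flow, f = 64/Re with Re = ρVD/μ, so Darcy-Weisbach reduces to ΔP = 32μLV/D². Solving for V: V = ΔP·D²/(32μL) = 94.57·(0.09612)²/(32·0.01·17.65) = 0.1547 m/s.
Check: Re = ρVD/μ = 1103·0.1547·0.09612/0.01 = 1640 < 2300, so the laminar assumption holds.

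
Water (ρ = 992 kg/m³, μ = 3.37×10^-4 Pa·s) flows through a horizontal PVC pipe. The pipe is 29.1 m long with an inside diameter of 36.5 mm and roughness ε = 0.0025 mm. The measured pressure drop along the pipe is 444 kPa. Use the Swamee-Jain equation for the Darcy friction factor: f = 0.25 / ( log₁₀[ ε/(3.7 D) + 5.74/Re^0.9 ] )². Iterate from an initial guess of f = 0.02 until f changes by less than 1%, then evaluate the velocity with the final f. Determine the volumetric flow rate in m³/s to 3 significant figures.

Q ≈ 0.00972 m³/s

Rearranging Darcy-Weisbach: V = √(2·ΔP·D/(f·L·ρ)). With ε/D = 2.5e-06/0.0365 = 6.85e-05, iterate starting from f = 0.02:
  f = 0.02 → V = √(2·4.44e+05·0.0365/(0.02·29.1·992)) = 7.493 m/s; Re = ρVD/μ = 8.05e+05; f → 0.01331
  f = 0.01331 → V = 9.186 m/s; Re = 9.87e+05; f → 0.01303
  f = 0.01303 → V = 9.283 m/s; Re = 9.974e+05; f → 0.01301
Converged (Δf/f < 1%). With the final f = 0.01301: V = √(2·4.44e+05·0.0365/(0.01301·29.1·992)) = 9.288 m/s.
Q = V·A = 9.288·(π/4·0.0365²) = 0.009719 m³/s = 0.00972 m³/s.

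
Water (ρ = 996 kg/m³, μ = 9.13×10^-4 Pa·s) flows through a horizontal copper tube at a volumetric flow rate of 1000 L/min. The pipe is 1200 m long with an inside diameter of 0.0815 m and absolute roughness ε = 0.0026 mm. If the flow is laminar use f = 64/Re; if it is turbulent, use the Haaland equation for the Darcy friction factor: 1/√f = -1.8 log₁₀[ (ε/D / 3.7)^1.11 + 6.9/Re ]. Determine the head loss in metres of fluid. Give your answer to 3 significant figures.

h_f ≈ 113 m

Q = 1000 L/min = 1000/60000 = 0.01667 m³/s.
Cross-sectional area A = πD²/4 = π(0.0815)²/4 = 0.005217 m²; mean velocity V = Q/A = 0.01667/0.005217 = 3.195 m/s.
Reynolds number Re = ρVD/μ = 996 · 3.195 · 0.0815 / 0.000913 = 2.84e+05.
Re > 4000 → turbulent. Relative roughness ε/D = 2.6e-06/0.0815 = 3.19e-05. Haaland: 1/√f = -1.8 log₁₀[(3.19e-05/3.7)^1.11 + 6.9/2.84e+05] = -1.8 log₁₀[2.39e-06 + 2.43e-05] = 8.233, so f = 0.01475.
Darcy-Weisbach: ΔP = f(L/D)(ρV²/2) = 0.01475·(1200/0.0815)·(996·3.195²/2) = 0.01475·1.472e+04·5083 = 1.104e+06 Pa.
Head loss h_f = ΔP/(ρg) = 1.104e+06/(996·9.81) = 113 m.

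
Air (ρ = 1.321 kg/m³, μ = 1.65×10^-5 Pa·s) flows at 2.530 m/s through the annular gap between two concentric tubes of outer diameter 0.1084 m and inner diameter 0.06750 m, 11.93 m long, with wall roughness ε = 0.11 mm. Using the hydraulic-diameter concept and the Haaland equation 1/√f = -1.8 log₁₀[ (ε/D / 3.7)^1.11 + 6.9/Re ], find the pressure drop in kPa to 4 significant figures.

Hydraulic diameter D_h = 4A/P = D_o - D_i = 0.1084 - 0.0675 = 0.0409 m.
Re = ρVD_h/μ = 1.321·2.53·0.0409/1.65e-05 = 8284.
ε/D_h = 0.00011/0.0409 = 0.00269; Haaland gives 1/√f = -1.8 log₁₀[0.000328+0.000833] = 5.283, so f = 0.03583.
ΔP = f(L/D_h)(ρV²/2) = 0.03583·11.93/0.0409·4.228 = 44.18 Pa.
ΔP = 0.04418 kPa.

ΔP ≈ 0.04418 kPa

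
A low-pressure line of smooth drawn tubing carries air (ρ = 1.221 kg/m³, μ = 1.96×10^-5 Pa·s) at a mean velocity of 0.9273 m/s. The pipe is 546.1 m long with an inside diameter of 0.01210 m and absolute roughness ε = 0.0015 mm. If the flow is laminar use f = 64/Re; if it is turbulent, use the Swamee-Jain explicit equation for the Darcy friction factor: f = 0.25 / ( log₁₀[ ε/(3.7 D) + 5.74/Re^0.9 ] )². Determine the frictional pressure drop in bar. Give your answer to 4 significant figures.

ΔP ≈ 0.02169 bar

Reynolds number Re = ρVD/μ = 1.221 · 0.9273 · 0.0121 / 1.96e-05 = 699.
Re < 2300 → laminar flow, so f = 64/Re = 64/699 = 0.09156 (the turbulent correlation is not needed).
Darcy-Weisbach: ΔP = f(L/D)(ρV²/2) = 0.09156·(546.1/0.0121)·(1.221·0.9273²/2) = 0.09156·4.513e+04·0.525 = 2169 Pa.
ΔP = 2169 Pa = 0.02169 bar.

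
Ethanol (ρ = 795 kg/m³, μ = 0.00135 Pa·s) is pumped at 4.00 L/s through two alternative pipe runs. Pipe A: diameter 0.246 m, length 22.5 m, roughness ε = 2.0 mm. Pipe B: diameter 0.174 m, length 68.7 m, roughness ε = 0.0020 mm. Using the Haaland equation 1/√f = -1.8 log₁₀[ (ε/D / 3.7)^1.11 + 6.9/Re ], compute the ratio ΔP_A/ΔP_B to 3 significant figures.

Pipe A: V = Q/A = 0.004/0.04753 = 0.08416 m/s; Re = 1.219e+04; ε/D = 0.00813; Haaland → f = 0.04014; ΔP_A = f(L/D)(ρV²/2) = 10.34 Pa.
Pipe B: V = Q/A = 0.004/0.02378 = 0.1682 m/s; Re = 1.724e+04; ε/D = 1.15e-05; Haaland → f = 0.02675; ΔP_B = f(L/D)(ρV²/2) = 118.8 Pa.
ΔP_A/ΔP_B = 10.34/118.8 = 0.0870.

ΔP_A/ΔP_B ≈ 0.0870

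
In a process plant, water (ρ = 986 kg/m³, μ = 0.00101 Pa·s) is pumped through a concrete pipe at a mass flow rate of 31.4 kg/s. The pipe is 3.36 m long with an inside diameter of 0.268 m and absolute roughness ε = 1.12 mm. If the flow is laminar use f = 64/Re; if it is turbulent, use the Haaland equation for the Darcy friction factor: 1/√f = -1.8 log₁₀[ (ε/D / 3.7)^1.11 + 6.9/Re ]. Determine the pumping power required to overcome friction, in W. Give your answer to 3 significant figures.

A = πD²/4 = π(0.268)²/4 = 0.05641 m²; mean velocity V = ṁ/(ρA) = 31.4/(986 · 0.05641) = 0.5645 m/s.
Reynolds number Re = ρVD/μ = 986 · 0.5645 · 0.268 / 0.00101 = 1.477e+05.
Re > 4000 → turbulent. Relative roughness ε/D = 0.00112/0.268 = 0.00418. Haaland: 1/√f = -1.8 log₁₀[(0.00418/3.7)^1.11 + 6.9/1.477e+05] = -1.8 log₁₀[0.000535 + 4.67e-05] = 5.823, so f = 0.02949.
Darcy-Weisbach: ΔP = f(L/D)(ρV²/2) = 0.02949·(3.36/0.268)·(986·0.5645²/2) = 0.02949·12.54·157.1 = 58.1 Pa.
Q = ṁ/ρ = 31.4/986 = 0.03185 m³/s.
Pumping power P = QΔP = 0.03185·58.1 = 1.850 W = 1.85 W.

P ≈ 1.85 W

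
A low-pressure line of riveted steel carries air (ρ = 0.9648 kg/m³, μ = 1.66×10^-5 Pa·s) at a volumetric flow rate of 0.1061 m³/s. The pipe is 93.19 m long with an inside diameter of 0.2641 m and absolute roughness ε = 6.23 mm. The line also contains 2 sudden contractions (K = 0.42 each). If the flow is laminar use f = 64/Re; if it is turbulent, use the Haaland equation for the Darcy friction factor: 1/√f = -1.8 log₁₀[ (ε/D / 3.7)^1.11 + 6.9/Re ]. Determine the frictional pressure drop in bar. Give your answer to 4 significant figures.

Cross-sectional area A = πD²/4 = π(0.2641)²/4 = 0.05478 m²; mean velocity V = Q/A = 0.1061/0.05478 = 1.937 m/s.
Reynolds number Re = ρVD/μ = 0.9648 · 1.937 · 0.2641 / 1.66e-05 = 2.973e+04.
Re > 4000 → turbulent. Relative roughness ε/D = 0.00623/0.2641 = 0.0236. Haaland: 1/√f = -1.8 log₁₀[(0.0236/3.7)^1.11 + 6.9/2.973e+04] = -1.8 log₁₀[0.00366 + 0.000232] = 4.338, so f = 0.05313.
Total minor-loss coefficient ΣK = 2·0.42 = 0.84.
ΔP = [f·L/D + ΣK]·(ρV²/2) = [0.05313·93.19/0.2641 + 0.84]·(0.9648·1.937²/2) = [18.75 + 0.84]·1.81 = 35.44 Pa.
ΔP = 35.44 Pa = 3.544×10^-4 bar.

ΔP ≈ 3.544×10^-4 bar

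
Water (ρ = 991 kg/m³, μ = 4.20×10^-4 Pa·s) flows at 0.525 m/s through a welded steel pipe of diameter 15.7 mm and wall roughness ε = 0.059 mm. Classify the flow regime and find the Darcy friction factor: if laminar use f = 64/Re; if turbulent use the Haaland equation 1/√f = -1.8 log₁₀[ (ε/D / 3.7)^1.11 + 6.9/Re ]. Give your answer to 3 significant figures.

f ≈ 0.0325

Re = ρVD/μ = 991·0.525·0.0157/0.00042 = 1.945e+04.
Re > 4000 → turbulent. ε/D = 5.9e-05/0.0157 = 0.00376; Haaland: 1/√f = -1.8 log₁₀[0.000476 + 0.000355] = 5.545, so f = 0.03252.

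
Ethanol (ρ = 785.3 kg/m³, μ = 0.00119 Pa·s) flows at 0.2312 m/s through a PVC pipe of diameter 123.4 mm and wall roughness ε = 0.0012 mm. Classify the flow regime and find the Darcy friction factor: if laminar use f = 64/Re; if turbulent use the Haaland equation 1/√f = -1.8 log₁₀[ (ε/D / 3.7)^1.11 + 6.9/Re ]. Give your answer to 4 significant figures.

f ≈ 0.02615

Re = ρVD/μ = 785.3·0.2312·0.1234/0.00119 = 1.883e+04.
Re > 4000 → turbulent. ε/D = 1.2e-06/0.1234 = 9.72e-06; Haaland: 1/√f = -1.8 log₁₀[6.39e-07 + 0.000366] = 6.183, so f = 0.02615.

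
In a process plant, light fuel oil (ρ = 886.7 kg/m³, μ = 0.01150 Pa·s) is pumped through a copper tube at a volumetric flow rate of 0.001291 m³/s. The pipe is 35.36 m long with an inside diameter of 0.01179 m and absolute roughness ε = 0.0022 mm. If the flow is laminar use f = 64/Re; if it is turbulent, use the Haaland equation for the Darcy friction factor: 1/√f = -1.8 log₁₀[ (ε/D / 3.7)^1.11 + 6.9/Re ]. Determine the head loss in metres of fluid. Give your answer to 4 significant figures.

Cross-sectional area A = πD²/4 = π(0.01179)²/4 = 0.0001092 m²; mean velocity V = Q/A = 0.001291/0.0001092 = 11.83 m/s.
Reynolds number Re = ρVD/μ = 886.7 · 11.83 · 0.01179 / 0.0115 = 1.075e+04.
Re > 4000 → turbulent. Relative roughness ε/D = 2.2e-06/0.01179 = 0.000187. Haaland: 1/√f = -1.8 log₁₀[(0.000187/3.7)^1.11 + 6.9/1.075e+04] = -1.8 log₁₀[1.7e-05 + 0.000642] = 5.726, so f = 0.0305.
Darcy-Weisbach: ΔP = f(L/D)(ρV²/2) = 0.0305·(35.36/0.01179)·(886.7·11.83²/2) = 0.0305·2999·6.2e+04 = 5.671e+06 Pa.
Head loss h_f = ΔP/(ρg) = 5.671e+06/(886.7·9.81) = 651.9 m.

h_f ≈ 651.9 m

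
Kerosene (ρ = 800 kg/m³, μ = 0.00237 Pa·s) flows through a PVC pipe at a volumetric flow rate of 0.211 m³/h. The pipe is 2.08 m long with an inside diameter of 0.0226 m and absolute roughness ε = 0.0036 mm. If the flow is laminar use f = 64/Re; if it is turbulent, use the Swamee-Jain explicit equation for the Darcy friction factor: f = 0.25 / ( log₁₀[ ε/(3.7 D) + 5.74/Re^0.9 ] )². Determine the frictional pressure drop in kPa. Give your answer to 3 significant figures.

ΔP ≈ 0.0451 kPa

Q = 0.211 m³/h = 0.211/3600 = 5.861e-05 m³/s.
Cross-sectional area A = πD²/4 = π(0.0226)²/4 = 0.0004011 m²; mean velocity V = Q/A = 5.861e-05/0.0004011 = 0.1461 m/s.
Reynolds number Re = ρVD/μ = 800 · 0.1461 · 0.0226 / 0.00237 = 1115.
Re < 2300 → laminar flow, so f = 64/Re = 64/1115 = 0.05742 (the turbulent correlation is not needed).
Darcy-Weisbach: ΔP = f(L/D)(ρV²/2) = 0.05742·(2.08/0.0226)·(800·0.1461²/2) = 0.05742·92.04·8.539 = 45.13 Pa.
ΔP = 45.13 Pa = 0.0451 kPa.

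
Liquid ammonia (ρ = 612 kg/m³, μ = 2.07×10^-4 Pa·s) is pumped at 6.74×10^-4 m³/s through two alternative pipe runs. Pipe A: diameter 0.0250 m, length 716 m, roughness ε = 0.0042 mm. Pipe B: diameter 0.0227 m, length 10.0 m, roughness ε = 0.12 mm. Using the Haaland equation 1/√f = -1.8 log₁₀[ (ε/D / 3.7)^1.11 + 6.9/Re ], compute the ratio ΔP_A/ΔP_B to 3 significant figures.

Pipe A: V = Q/A = 0.000674/0.0004909 = 1.373 m/s; Re = 1.015e+05; ε/D = 0.000168; Haaland → f = 0.01854; ΔP_A = f(L/D)(ρV²/2) = 3.063e+05 Pa.
Pipe B: V = Q/A = 0.000674/0.0004047 = 1.665 m/s; Re = 1.118e+05; ε/D = 0.00529; Haaland → f = 0.03169; ΔP_B = f(L/D)(ρV²/2) = 1.185e+04 Pa.
ΔP_A/ΔP_B = 3.063e+05/1.185e+04 = 25.9.

ΔP_A/ΔP_B ≈ 25.9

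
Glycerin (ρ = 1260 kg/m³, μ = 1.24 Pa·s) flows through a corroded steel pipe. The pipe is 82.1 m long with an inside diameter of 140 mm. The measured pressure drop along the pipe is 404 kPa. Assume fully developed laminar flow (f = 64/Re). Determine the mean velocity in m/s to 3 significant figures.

For laminar flow, f = 64/Re with Re = ρVD/μ, so Darcy-Weisbach reduces to ΔP = 32μLV/D². Solving for V: V = ΔP·D²/(32μL) = 4.04e+05·(0.14)²/(32·1.24·82.1) = 2.431 m/s.
Check: Re = ρVD/μ = 1260·2.431·0.14/1.24 = 345.8 < 2300, so the laminar assumption holds.

V ≈ 2.43 m/s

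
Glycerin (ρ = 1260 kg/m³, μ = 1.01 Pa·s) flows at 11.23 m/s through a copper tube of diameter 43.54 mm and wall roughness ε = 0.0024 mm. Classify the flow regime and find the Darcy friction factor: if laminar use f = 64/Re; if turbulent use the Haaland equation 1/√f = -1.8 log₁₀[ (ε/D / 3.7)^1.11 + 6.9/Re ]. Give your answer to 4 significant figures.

f ≈ 0.1049

Re = ρVD/μ = 1260·11.23·0.04354/1.01 = 610.
Re < 2300 → laminar, so f = 64/Re = 0.1049 (roughness is irrelevant in laminar flow).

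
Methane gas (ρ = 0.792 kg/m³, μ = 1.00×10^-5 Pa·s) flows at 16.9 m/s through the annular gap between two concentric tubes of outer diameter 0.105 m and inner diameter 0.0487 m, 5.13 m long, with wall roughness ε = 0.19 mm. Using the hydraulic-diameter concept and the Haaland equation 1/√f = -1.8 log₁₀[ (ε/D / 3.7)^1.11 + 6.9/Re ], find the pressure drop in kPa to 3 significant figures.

ΔP ≈ 0.294 kPa

Hydraulic diameter D_h = 4A/P = D_o - D_i = 0.105 - 0.0487 = 0.0563 m.
Re = ρVD_h/μ = 0.792·16.9·0.0563/1e-05 = 7.536e+04.
ε/D_h = 0.00019/0.0563 = 0.00337; Haaland gives 1/√f = -1.8 log₁₀[0.000422+9.16e-05] = 5.92, so f = 0.02853.
ΔP = f(L/D_h)(ρV²/2) = 0.02853·5.13/0.0563·113.1 = 294 Pa.
ΔP = 0.294 kPa.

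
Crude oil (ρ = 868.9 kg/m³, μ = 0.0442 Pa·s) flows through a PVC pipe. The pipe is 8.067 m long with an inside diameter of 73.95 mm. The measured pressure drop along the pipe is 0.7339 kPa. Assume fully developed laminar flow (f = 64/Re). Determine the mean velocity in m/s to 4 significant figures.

For laminar flow, f = 64/Re with Re = ρVD/μ, so Darcy-Weisbach reduces to ΔP = 32μLV/D². Solving for V: V = ΔP·D²/(32μL) = 733.9·(0.07395)²/(32·0.0442·8.067) = 0.3517 m/s.
Check: Re = ρVD/μ = 868.9·0.3517·0.07395/0.0442 = 511.3 < 2300, so the laminar assumption holds.

V ≈ 0.3517 m/s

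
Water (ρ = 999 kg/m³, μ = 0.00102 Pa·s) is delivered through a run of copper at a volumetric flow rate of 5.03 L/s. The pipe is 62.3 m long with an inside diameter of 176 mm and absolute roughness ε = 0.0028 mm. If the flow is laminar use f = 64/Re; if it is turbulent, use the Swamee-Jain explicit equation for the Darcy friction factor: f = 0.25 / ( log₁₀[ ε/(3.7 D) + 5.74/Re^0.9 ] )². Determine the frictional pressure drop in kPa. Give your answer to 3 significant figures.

Q = 5.03 L/s = 5.03/1000 = 0.00503 m³/s.
Cross-sectional area A = πD²/4 = π(0.176)²/4 = 0.02433 m²; mean velocity V = Q/A = 0.00503/0.02433 = 0.2068 m/s.
Reynolds number Re = ρVD/μ = 999 · 0.2068 · 0.176 / 0.00102 = 3.564e+04.
Re > 4000 → turbulent. Relative roughness ε/D = 2.8e-06/0.176 = 1.59e-05. Swamee-Jain: f = 0.25/(log₁₀[1.59e-05/3.7 + 5.74/3.564e+04^0.9])² = 0.25/(log₁₀[4.3e-06 + 0.000459])² = 0.25/(-3.334)² = 0.02249.
Darcy-Weisbach: ΔP = f(L/D)(ρV²/2) = 0.02249·(62.3/0.176)·(999·0.2068²/2) = 0.02249·354·21.35 = 170 Pa.
ΔP = 170 Pa = 0.170 kPa.

ΔP ≈ 0.170 kPa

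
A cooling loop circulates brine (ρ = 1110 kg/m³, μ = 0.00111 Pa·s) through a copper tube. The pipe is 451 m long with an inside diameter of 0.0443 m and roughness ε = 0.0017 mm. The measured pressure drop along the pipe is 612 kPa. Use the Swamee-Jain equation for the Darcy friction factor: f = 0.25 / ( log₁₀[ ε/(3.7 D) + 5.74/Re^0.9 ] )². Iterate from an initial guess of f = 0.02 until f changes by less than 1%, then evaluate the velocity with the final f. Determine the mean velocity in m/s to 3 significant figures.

V ≈ 2.47 m/s

Rearranging Darcy-Weisbach: V = √(2·ΔP·D/(f·L·ρ)). With ε/D = 1.7e-06/0.0443 = 3.84e-05, iterate starting from f = 0.02:
  f = 0.02 → V = √(2·6.12e+05·0.0443/(0.02·451·1110)) = 2.327 m/s; Re = ρVD/μ = 1.031e+05; f → 0.01799
  f = 0.01799 → V = 2.454 m/s; Re = 1.087e+05; f → 0.0178
  f = 0.0178 → V = 2.467 m/s; Re = 1.093e+05; f → 0.01778
Converged (Δf/f < 1%). With the final f = 0.01778: V = √(2·6.12e+05·0.0443/(0.01778·451·1110)) = 2.468 m/s.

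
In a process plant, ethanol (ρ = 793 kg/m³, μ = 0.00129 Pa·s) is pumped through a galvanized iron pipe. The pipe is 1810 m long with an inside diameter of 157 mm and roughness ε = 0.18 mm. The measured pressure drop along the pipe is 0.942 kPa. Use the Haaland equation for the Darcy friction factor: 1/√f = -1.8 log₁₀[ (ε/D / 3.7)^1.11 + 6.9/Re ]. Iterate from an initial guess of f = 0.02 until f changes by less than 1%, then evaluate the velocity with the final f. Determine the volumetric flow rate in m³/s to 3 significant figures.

Rearranging Darcy-Weisbach: V = √(2·ΔP·D/(f·L·ρ)). With ε/D = 0.00018/0.157 = 0.00115, iterate starting from f = 0.02:
  f = 0.02 → V = √(2·942·0.157/(0.02·1810·793)) = 0.1015 m/s; Re = ρVD/μ = 9797; f → 0.03253
  f = 0.03253 → V = 0.07959 m/s; Re = 7681; f → 0.03455
  f = 0.03455 → V = 0.07723 m/s; Re = 7454; f → 0.03481
Converged (Δf/f < 1%). With the final f = 0.03481: V = √(2·942·0.157/(0.03481·1810·793)) = 0.07694 m/s.
Q = V·A = 0.07694·(π/4·0.157²) = 0.001489 m³/s = 0.00149 m³/s.

Q ≈ 0.00149 m³/s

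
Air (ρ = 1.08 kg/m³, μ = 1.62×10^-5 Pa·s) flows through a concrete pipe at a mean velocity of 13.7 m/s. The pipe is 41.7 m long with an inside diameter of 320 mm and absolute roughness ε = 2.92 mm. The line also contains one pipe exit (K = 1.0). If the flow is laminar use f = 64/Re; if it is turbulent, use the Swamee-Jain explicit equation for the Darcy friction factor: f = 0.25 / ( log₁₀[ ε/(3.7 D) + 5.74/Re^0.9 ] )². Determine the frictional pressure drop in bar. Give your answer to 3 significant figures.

Reynolds number Re = ρVD/μ = 1.08 · 13.7 · 0.32 / 1.62e-05 = 2.923e+05.
Re > 4000 → turbulent. Relative roughness ε/D = 0.00292/0.32 = 0.00912. Swamee-Jain: f = 0.25/(log₁₀[0.00912/3.7 + 5.74/2.923e+05^0.9])² = 0.25/(log₁₀[0.00247 + 6.91e-05])² = 0.25/(-2.596)² = 0.0371.
Total minor-loss coefficient ΣK = 1·1 = 1.
ΔP = [f·L/D + ΣK]·(ρV²/2) = [0.0371·41.7/0.32 + 1]·(1.08·13.7²/2) = [4.834 + 1]·101.4 = 591.3 Pa.
ΔP = 591.3 Pa = 0.00591 bar.

ΔP ≈ 0.00591 bar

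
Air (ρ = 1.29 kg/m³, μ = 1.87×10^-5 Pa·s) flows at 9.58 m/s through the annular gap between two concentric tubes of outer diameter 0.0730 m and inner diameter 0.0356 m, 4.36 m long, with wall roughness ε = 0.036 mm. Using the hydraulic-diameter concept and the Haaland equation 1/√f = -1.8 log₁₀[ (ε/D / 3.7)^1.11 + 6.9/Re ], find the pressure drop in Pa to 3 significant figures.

Hydraulic diameter D_h = 4A/P = D_o - D_i = 0.073 - 0.0356 = 0.0374 m.
Re = ρVD_h/μ = 1.29·9.58·0.0374/1.87e-05 = 2.472e+04.
ε/D_h = 3.6e-05/0.0374 = 0.000963; Haaland gives 1/√f = -1.8 log₁₀[0.000105+0.000279] = 6.148, so f = 0.02646.
ΔP = f(L/D_h)(ρV²/2) = 0.02646·4.36/0.0374·59.2 = 182.6 Pa.

ΔP ≈ 183 Pa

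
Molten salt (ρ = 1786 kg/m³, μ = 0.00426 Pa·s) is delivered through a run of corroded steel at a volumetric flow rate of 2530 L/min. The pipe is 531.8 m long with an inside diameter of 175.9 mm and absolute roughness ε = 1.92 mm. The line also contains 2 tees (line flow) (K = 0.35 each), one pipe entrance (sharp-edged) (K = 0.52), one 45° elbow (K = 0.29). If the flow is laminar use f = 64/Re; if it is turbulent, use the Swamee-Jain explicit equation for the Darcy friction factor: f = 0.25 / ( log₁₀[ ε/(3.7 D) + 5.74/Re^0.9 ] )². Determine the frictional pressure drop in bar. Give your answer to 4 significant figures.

ΔP ≈ 3.268 bar

Q = 2530 L/min = 2530/60000 = 0.04217 m³/s.
Cross-sectional area A = πD²/4 = π(0.1759)²/4 = 0.0243 m²; mean velocity V = Q/A = 0.04217/0.0243 = 1.735 m/s.
Reynolds number Re = ρVD/μ = 1786 · 1.735 · 0.1759 / 0.00426 = 1.28e+05.
Re > 4000 → turbulent. Relative roughness ε/D = 0.00192/0.1759 = 0.0109. Swamee-Jain: f = 0.25/(log₁₀[0.0109/3.7 + 5.74/1.28e+05^0.9])² = 0.25/(log₁₀[0.00295 + 0.000145])² = 0.25/(-2.509)² = 0.0397.
Total minor-loss coefficient ΣK = 2·0.35 + 1·0.52 + 1·0.29 = 1.51.
ΔP = [f·L/D + ΣK]·(ρV²/2) = [0.0397·531.8/0.1759 + 1.51]·(1786·1.735²/2) = [120 + 1.51]·2689 = 3.268e+05 Pa.
ΔP = 3.268e+05 Pa = 3.268 bar.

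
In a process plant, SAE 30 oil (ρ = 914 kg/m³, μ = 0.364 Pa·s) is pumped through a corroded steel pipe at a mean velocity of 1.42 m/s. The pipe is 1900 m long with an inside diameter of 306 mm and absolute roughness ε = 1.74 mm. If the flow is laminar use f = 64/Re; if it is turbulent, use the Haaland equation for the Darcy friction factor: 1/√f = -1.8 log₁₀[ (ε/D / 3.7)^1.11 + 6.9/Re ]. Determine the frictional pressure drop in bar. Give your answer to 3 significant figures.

ΔP ≈ 3.36 bar

Reynolds number Re = ρVD/μ = 914 · 1.42 · 0.306 / 0.364 = 1091.
Re < 2300 → laminar flow, so f = 64/Re = 64/1091 = 0.05866 (the turbulent correlation is not needed).
Darcy-Weisbach: ΔP = f(L/D)(ρV²/2) = 0.05866·(1900/0.306)·(914·1.42²/2) = 0.05866·6209·921.5 = 3.356e+05 Pa.
ΔP = 3.356e+05 Pa = 3.36 bar.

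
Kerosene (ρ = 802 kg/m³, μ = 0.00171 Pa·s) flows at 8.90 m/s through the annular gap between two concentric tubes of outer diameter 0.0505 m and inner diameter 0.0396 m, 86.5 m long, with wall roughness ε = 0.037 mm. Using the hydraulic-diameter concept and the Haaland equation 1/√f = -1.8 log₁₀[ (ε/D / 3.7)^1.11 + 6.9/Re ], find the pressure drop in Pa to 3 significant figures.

ΔP ≈ 7.42×10^6 Pa

Hydraulic diameter D_h = 4A/P = D_o - D_i = 0.0505 - 0.0396 = 0.0109 m.
Re = ρVD_h/μ = 802·8.9·0.0109/0.00171 = 4.55e+04.
ε/D_h = 3.7e-05/0.0109 = 0.00339; Haaland gives 1/√f = -1.8 log₁₀[0.000425+0.000152] = 5.83, so f = 0.02942.
ΔP = f(L/D_h)(ρV²/2) = 0.02942·86.5/0.0109·3.176e+04 = 7.415e+06 Pa.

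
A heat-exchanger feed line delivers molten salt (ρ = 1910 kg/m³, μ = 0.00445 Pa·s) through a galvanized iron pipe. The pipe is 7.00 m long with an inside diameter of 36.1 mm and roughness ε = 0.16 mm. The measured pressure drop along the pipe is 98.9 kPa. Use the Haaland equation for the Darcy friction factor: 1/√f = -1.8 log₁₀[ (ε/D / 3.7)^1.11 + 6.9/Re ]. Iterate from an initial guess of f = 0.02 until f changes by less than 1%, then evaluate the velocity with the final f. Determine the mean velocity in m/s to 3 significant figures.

Rearranging Darcy-Weisbach: V = √(2·ΔP·D/(f·L·ρ)). With ε/D = 0.00016/0.0361 = 0.00443, iterate starting from f = 0.02:
  f = 0.02 → V = √(2·9.89e+04·0.0361/(0.02·7·1910)) = 5.168 m/s; Re = ρVD/μ = 8.007e+04; f → 0.03048
  f = 0.03048 → V = 4.186 m/s; Re = 6.486e+04; f → 0.03074
Converged (Δf/f < 1%). With the final f = 0.03074: V = √(2·9.89e+04·0.0361/(0.03074·7·1910)) = 4.168 m/s.

V ≈ 4.17 m/s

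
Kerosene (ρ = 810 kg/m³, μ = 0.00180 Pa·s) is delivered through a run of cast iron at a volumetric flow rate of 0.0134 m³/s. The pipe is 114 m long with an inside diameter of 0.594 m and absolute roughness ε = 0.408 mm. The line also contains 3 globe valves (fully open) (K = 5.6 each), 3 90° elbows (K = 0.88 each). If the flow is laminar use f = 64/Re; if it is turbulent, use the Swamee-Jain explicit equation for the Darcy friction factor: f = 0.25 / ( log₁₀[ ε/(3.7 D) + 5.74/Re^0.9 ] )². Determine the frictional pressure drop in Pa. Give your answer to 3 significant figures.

ΔP ≈ 23.9 Pa

Cross-sectional area A = πD²/4 = π(0.594)²/4 = 0.2771 m²; mean velocity V = Q/A = 0.0134/0.2771 = 0.04836 m/s.
Reynolds number Re = ρVD/μ = 810 · 0.04836 · 0.594 / 0.0018 = 1.293e+04.
Re > 4000 → turbulent. Relative roughness ε/D = 0.000408/0.594 = 0.000687. Swamee-Jain: f = 0.25/(log₁₀[0.000687/3.7 + 5.74/1.293e+04^0.9])² = 0.25/(log₁₀[0.000186 + 0.00114])² = 0.25/(-2.876)² = 0.03022.
Total minor-loss coefficient ΣK = 3·5.6 + 3·0.88 = 19.4.
ΔP = [f·L/D + ΣK]·(ρV²/2) = [0.03022·114/0.594 + 19.4]·(810·0.04836²/2) = [5.8 + 19.4]·0.947 = 23.9 Pa.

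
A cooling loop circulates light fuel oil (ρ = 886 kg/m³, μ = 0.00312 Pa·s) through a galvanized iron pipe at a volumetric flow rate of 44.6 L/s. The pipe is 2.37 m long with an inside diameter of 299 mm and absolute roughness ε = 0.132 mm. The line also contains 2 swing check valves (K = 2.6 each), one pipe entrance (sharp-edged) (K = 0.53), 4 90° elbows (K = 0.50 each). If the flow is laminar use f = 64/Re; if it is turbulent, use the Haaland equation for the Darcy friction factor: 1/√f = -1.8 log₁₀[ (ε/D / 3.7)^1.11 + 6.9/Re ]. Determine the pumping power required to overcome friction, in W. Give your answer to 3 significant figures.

Q = 44.6 L/s = 44.6/1000 = 0.0446 m³/s.
Cross-sectional area A = πD²/4 = π(0.299)²/4 = 0.07022 m²; mean velocity V = Q/A = 0.0446/0.07022 = 0.6352 m/s.
Reynolds number Re = ρVD/μ = 886 · 0.6352 · 0.299 / 0.00312 = 5.393e+04.
Re > 4000 → turbulent. Relative roughness ε/D = 0.000132/0.299 = 0.000441. Haaland: 1/√f = -1.8 log₁₀[(0.000441/3.7)^1.11 + 6.9/5.393e+04] = -1.8 log₁₀[4.42e-05 + 0.000128] = 6.776, so f = 0.02178.
Total minor-loss coefficient ΣK = 2·2.6 + 1·0.53 + 4·0.5 = 7.73.
ΔP = [f·L/D + ΣK]·(ρV²/2) = [0.02178·2.37/0.299 + 7.73]·(886·0.6352²/2) = [0.1727 + 7.73]·178.7 = 1412 Pa.
Pumping power P = QΔP = 0.0446·1412 = 63.00 W = 63.0 W.

P ≈ 63.0 W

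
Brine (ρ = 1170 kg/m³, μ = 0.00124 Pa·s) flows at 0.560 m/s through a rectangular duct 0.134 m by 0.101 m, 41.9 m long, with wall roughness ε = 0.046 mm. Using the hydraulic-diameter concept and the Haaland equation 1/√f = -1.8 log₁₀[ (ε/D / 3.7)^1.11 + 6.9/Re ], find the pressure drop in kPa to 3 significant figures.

ΔP ≈ 1.41 kPa

Hydraulic diameter D_h = 4A/P = 4·(0.134·0.101)/(2·(0.134+0.101)) = 0.05414/0.47 = 0.1152 m.
Re = ρVD_h/μ = 1170·0.56·0.1152/0.00124 = 6.086e+04.
ε/D_h = 4.6e-05/0.1152 = 0.000399; Haaland gives 1/√f = -1.8 log₁₀[3.95e-05+0.000113] = 6.868, so f = 0.0212.
ΔP = f(L/D_h)(ρV²/2) = 0.0212·41.9/0.1152·183.5 = 1415 Pa.
ΔP = 1.41 kPa.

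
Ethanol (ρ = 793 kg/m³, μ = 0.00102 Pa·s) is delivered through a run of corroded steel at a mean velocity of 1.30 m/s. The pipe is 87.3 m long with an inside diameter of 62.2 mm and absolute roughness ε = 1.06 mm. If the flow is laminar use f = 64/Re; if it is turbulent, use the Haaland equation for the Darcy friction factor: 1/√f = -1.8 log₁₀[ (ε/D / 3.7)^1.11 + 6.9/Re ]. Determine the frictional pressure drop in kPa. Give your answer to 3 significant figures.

Reynolds number Re = ρVD/μ = 793 · 1.3 · 0.0622 / 0.00102 = 6.286e+04.
Re > 4000 → turbulent. Relative roughness ε/D = 0.00106/0.0622 = 0.017. Haaland: 1/√f = -1.8 log₁₀[(0.017/3.7)^1.11 + 6.9/6.286e+04] = -1.8 log₁₀[0.00255 + 0.00011] = 4.636, so f = 0.04653.
Darcy-Weisbach: ΔP = f(L/D)(ρV²/2) = 0.04653·(87.3/0.0622)·(793·1.3²/2) = 0.04653·1404·670.1 = 4.376e+04 Pa.
ΔP = 4.376e+04 Pa = 43.8 kPa.

ΔP ≈ 43.8 kPa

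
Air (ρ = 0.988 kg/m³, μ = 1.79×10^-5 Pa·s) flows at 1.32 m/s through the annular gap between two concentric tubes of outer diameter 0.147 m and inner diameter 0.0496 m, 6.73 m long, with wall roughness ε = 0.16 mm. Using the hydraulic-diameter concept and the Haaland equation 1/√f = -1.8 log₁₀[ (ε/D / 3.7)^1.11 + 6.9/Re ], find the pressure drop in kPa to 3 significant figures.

Hydraulic diameter D_h = 4A/P = D_o - D_i = 0.147 - 0.0496 = 0.0974 m.
Re = ρVD_h/μ = 0.988·1.32·0.0974/1.79e-05 = 7096.
ε/D_h = 0.00016/0.0974 = 0.00164; Haaland gives 1/√f = -1.8 log₁₀[0.00019+0.000972] = 5.282, so f = 0.03584.
ΔP = f(L/D_h)(ρV²/2) = 0.03584·6.73/0.0974·0.8607 = 2.131 Pa.
ΔP = 0.00213 kPa.

ΔP ≈ 0.00213 kPa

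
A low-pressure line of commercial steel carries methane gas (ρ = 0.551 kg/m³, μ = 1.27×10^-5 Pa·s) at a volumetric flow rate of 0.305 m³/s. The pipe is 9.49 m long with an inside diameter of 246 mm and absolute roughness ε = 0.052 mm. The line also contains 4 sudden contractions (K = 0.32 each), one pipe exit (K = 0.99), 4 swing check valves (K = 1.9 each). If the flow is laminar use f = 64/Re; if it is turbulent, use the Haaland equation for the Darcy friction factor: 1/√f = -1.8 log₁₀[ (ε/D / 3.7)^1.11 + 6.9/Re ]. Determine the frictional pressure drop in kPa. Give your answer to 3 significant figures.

ΔP ≈ 0.121 kPa

Cross-sectional area A = πD²/4 = π(0.246)²/4 = 0.04753 m²; mean velocity V = Q/A = 0.305/0.04753 = 6.417 m/s.
Reynolds number Re = ρVD/μ = 0.551 · 6.417 · 0.246 / 1.27e-05 = 6.849e+04.
Re > 4000 → turbulent. Relative roughness ε/D = 5.2e-05/0.246 = 0.000211. Haaland: 1/√f = -1.8 log₁₀[(0.000211/3.7)^1.11 + 6.9/6.849e+04] = -1.8 log₁₀[1.95e-05 + 0.000101] = 7.056, so f = 0.02009.
Total minor-loss coefficient ΣK = 4·0.32 + 1·0.99 + 4·1.9 = 9.87.
ΔP = [f·L/D + ΣK]·(ρV²/2) = [0.02009·9.49/0.246 + 9.87]·(0.551·6.417²/2) = [0.7749 + 9.87]·11.34 = 120.8 Pa.
ΔP = 120.8 Pa = 0.121 kPa.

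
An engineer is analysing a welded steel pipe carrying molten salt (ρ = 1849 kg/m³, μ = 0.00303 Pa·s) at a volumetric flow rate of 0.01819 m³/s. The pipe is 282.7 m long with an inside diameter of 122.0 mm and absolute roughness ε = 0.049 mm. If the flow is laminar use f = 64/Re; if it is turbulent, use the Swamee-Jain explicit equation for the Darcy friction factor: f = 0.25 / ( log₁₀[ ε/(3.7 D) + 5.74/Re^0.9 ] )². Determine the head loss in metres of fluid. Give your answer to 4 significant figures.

h_f ≈ 5.601 m

Cross-sectional area A = πD²/4 = π(0.122)²/4 = 0.01169 m²; mean velocity V = Q/A = 0.01819/0.01169 = 1.556 m/s.
Reynolds number Re = ρVD/μ = 1849 · 1.556 · 0.122 / 0.00303 = 1.158e+05.
Re > 4000 → turbulent. Relative roughness ε/D = 4.9e-05/0.122 = 0.000402. Swamee-Jain: f = 0.25/(log₁₀[0.000402/3.7 + 5.74/1.158e+05^0.9])² = 0.25/(log₁₀[0.000109 + 0.000159])² = 0.25/(-3.573)² = 0.01959.
Darcy-Weisbach: ΔP = f(L/D)(ρV²/2) = 0.01959·(282.7/0.122)·(1849·1.556²/2) = 0.01959·2317·2238 = 1.016e+05 Pa.
Head loss h_f = ΔP/(ρg) = 1.016e+05/(1849·9.81) = 5.601 m.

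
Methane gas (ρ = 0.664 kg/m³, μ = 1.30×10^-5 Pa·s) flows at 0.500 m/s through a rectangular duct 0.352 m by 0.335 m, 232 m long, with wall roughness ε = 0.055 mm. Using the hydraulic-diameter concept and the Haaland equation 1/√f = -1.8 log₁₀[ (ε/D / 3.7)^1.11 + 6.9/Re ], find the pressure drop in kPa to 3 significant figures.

ΔP ≈ 0.00181 kPa

Hydraulic diameter D_h = 4A/P = 4·(0.352·0.335)/(2·(0.352+0.335)) = 0.4717/1.374 = 0.3433 m.
Re = ρVD_h/μ = 0.664·0.5·0.3433/1.3e-05 = 8767.
ε/D_h = 5.5e-05/0.3433 = 0.00016; Haaland gives 1/√f = -1.8 log₁₀[1.43e-05+0.000787] = 5.573, so f = 0.0322.
ΔP = f(L/D_h)(ρV²/2) = 0.0322·232/0.3433·0.083 = 1.806 Pa.
ΔP = 0.00181 kPa.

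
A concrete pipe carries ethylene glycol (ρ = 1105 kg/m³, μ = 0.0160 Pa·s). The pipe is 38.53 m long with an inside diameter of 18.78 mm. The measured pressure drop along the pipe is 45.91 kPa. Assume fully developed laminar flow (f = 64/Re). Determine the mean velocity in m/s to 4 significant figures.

For laminar flow, f = 64/Re with Re = ρVD/μ, so Darcy-Weisbach reduces to ΔP = 32μLV/D². Solving for V: V = ΔP·D²/(32μL) = 4.591e+04·(0.01878)²/(32·0.016·38.53) = 0.8208 m/s.
Check: Re = ρVD/μ = 1105·0.8208·0.01878/0.016 = 1065 < 2300, so the laminar assumption holds.

V ≈ 0.8208 m/s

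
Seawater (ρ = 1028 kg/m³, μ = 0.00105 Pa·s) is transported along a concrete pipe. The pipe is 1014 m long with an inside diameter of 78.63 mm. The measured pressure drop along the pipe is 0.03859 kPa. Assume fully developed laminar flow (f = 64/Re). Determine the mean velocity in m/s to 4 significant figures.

For laminar flow, f = 64/Re with Re = ρVD/μ, so Darcy-Weisbach reduces to ΔP = 32μLV/D². Solving for V: V = ΔP·D²/(32μL) = 38.59·(0.07863)²/(32·0.00105·1014) = 0.007003 m/s.
Check: Re = ρVD/μ = 1028·0.007003·0.07863/0.00105 = 539.1 < 2300, so the laminar assumption holds.

V ≈ 0.007003 m/s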